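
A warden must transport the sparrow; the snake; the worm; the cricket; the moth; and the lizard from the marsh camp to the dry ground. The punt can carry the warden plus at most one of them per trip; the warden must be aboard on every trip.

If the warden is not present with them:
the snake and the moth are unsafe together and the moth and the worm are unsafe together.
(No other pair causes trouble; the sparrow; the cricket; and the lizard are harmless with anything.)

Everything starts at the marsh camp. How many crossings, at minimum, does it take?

13

Counting alone: the warden can take at most 1 across per trip to the dry ground, so moving all 6 needs at least 6 loaded trips out, with a return between consecutive ones — at least 11 crossings.
The safety rule pushes this higher. Following every safe sequence of crossings, the most of the 6 that can be at the dry ground as the punt arrives there on crossing 11 is 5 — never all 6.
So no plan with fewer than 13 crossings exists, and this one achieves 13:
1. Warden goes to the dry ground with the moth.
2. Warden goes back to the marsh camp alone.
3. Warden goes to the dry ground with the sparrow.
4. Warden goes back to the marsh camp alone.
5. Warden goes to the dry ground with the snake.
6. Warden goes back to the marsh camp with the moth.
7. Warden goes to the dry ground with the worm.
8. Warden goes back to the marsh camp alone.
9. Warden goes to the dry ground with the cricket.
10. Warden goes back to the marsh camp alone.
11. Warden goes to the dry ground with the lizard.
12. Warden goes back to the marsh camp alone.
13. Warden goes to the dry ground with the moth.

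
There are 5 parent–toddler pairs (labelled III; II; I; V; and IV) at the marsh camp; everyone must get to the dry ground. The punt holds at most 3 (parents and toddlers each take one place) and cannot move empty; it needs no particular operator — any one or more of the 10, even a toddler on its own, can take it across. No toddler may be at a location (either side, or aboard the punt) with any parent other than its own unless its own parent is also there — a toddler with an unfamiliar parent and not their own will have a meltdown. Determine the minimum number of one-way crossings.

Counting alone: each trip to the dry ground takes at most 3 across and each return brings at least 1 back, so after t trips out (and t−1 returns) at most 3t − (t−1) of the 10 are across; that first reaches 10 at t = 5, so at least 9 crossings are needed.
The safety rule pushes this higher. Following every safe sequence of crossings, the most of the 10 that can be at the dry ground as the punt arrives there on crossing 9 is 9 — never all 10.
So no plan with fewer than 11 crossings exists, and this one achieves 11:
1. parent III and toddler III cross → the dry ground.
2. parent III crosses ← the marsh camp.
3. toddler I, toddler II, and toddler V cross → the dry ground.
4. toddler III crosses ← the marsh camp.
5. parent I, parent II, and parent V cross → the dry ground.
6. parent II and toddler II cross ← the marsh camp.
7. parent II, parent III, and parent IV cross → the dry ground.
8. toddler I crosses ← the marsh camp.
9. toddler II and toddler III cross → the dry ground.
10. toddler III crosses ← the marsh camp.
11. toddler I, toddler III, and toddler IV cross → the dry ground.

11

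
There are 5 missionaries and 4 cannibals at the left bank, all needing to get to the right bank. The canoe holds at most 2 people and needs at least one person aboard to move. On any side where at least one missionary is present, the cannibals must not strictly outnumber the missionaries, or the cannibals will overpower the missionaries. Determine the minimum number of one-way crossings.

Counting alone: each trip to the right bank takes at most 2 across and each return brings at least 1 back, so after t trips out (and t−1 returns) at most 2t − (t−1) of the 9 are across; that first reaches 9 at t = 8, so at least 15 crossings are needed.
The plan below uses exactly 15 crossings, so it is optimal:
1. 2 cannibals → the right bank.  (the left bank: 5M 2C; the right bank: 0M 2C)
2. 1 cannibal ← the left bank.  (the left bank: 5M 3C; the right bank: 0M 1C)
3. 2 cannibals → the right bank.  (the left bank: 5M 1C; the right bank: 0M 3C)
4. 1 cannibal ← the left bank.  (the left bank: 5M 2C; the right bank: 0M 2C)
5. 2 missionaries → the right bank.  (the left bank: 3M 2C; the right bank: 2M 2C)
6. 1 cannibal ← the left bank.  (the left bank: 3M 3C; the right bank: 2M 1C)
7. 1 missionary and 1 cannibal → the right bank.  (the left bank: 2M 2C; the right bank: 3M 2C)
8. 1 missionary ← the left bank.  (the left bank: 3M 2C; the right bank: 2M 2C)
9. 1 missionary and 1 cannibal → the right bank.  (the left bank: 2M 1C; the right bank: 3M 3C)
10. 1 cannibal ← the left bank.  (the left bank: 2M 2C; the right bank: 3M 2C)
11. 1 missionary and 1 cannibal → the right bank.  (the left bank: 1M 1C; the right bank: 4M 3C)
12. 1 missionary ← the left bank.  (the left bank: 2M 1C; the right bank: 3M 3C)
13. 1 missionary and 1 cannibal → the right bank.  (the left bank: 1M 0C; the right bank: 4M 4C)
14. 1 cannibal ← the left bank.  (the left bank: 1M 1C; the right bank: 4M 3C)
15. 1 missionary and 1 cannibal → the right bank.  (the left bank: 0M 0C; the right bank: 5M 4C)

15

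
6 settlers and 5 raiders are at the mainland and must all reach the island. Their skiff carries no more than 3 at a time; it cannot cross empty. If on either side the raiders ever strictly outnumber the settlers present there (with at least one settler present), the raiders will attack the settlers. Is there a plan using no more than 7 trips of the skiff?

Counting alone: each trip to the island takes at most 3 across and each return brings at least 1 back, so after t trips out (and t−1 returns) at most 3t − (t−1) of the 11 are across; that first reaches 11 at t = 5, so at least 9 crossings are needed.
Since 7 < 9, 7 crossings cannot be enough. (The shortest complete plan in fact takes 9:)
1. 3 raiders → the island.  (the mainland: 6S 2R; the island: 0S 3R)
2. 1 raider ← the mainland.  (the mainland: 6S 3R; the island: 0S 2R)
3. 3 settlers → the island.  (the mainland: 3S 3R; the island: 3S 2R)
4. 1 settler ← the mainland.  (the mainland: 4S 3R; the island: 2S 2R)
5. 2 settlers and 1 raider → the island.  (the mainland: 2S 2R; the island: 4S 3R)
6. 1 settler ← the mainland.  (the mainland: 3S 2R; the island: 3S 3R)
7. 2 settlers and 1 raider → the island.  (the mainland: 1S 1R; the island: 5S 4R)
8. 1 settler ← the mainland.  (the mainland: 2S 1R; the island: 4S 4R)
9. 2 settlers and 1 raider → the island.  (the mainland: 0S 0R; the island: 6S 5R)

No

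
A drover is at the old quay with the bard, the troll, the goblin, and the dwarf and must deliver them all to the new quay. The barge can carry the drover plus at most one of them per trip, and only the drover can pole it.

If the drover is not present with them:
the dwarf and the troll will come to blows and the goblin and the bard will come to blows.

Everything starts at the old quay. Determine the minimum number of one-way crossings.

Whatever the first load, the items left behind include a forbidden pair without the drover. No opening move is safe, so no plan exists.

impossible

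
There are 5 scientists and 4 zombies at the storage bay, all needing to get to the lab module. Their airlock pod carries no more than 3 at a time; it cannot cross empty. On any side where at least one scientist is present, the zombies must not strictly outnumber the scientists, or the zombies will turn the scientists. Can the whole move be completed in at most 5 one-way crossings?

Counting alone: each trip to the lab module takes at most 3 across and each return brings at least 1 back, so after t trips out (and t−1 returns) at most 3t − (t−1) of the 9 are across; that first reaches 9 at t = 4, so at least 7 crossings are needed.
Since 5 < 7, 5 crossings cannot be enough. (The shortest complete plan in fact takes 7:)
1. 3 zombies → the lab module.  (the storage bay: 5S 1Z; the lab module: 0S 3Z)
2. 1 zombie ← the storage bay.  (the storage bay: 5S 2Z; the lab module: 0S 2Z)
3. 3 scientists → the lab module.  (the storage bay: 2S 2Z; the lab module: 3S 2Z)
4. 1 scientist ← the storage bay.  (the storage bay: 3S 2Z; the lab module: 2S 2Z)
5. 2 scientists and 1 zombie → the lab module.  (the storage bay: 1S 1Z; the lab module: 4S 3Z)
6. 1 scientist ← the storage bay.  (the storage bay: 2S 1Z; the lab module: 3S 3Z)
7. 2 scientists and 1 zombie → the lab module.  (the storage bay: 0S 0Z; the lab module: 5S 4Z)

No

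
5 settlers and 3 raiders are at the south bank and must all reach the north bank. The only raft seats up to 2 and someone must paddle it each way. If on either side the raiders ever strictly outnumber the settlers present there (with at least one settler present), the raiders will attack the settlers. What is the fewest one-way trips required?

13

Counting alone: each trip to the north bank takes at most 2 across and each return brings at least 1 back, so after t trips out (and t−1 returns) at most 2t − (t−1) of the 8 are across; that first reaches 8 at t = 7, so at least 13 crossings are needed.
The plan below uses exactly 13 crossings, so it is optimal:
1. 2 raiders → the north bank.  (the south bank: 5S 1R; the north bank: 0S 2R)
2. 1 raider ← the south bank.  (the south bank: 5S 2R; the north bank: 0S 1R)
3. 2 raiders → the north bank.  (the south bank: 5S 0R; the north bank: 0S 3R)
4. 1 raider ← the south bank.  (the south bank: 5S 1R; the north bank: 0S 2R)
5. 2 settlers → the north bank.  (the south bank: 3S 1R; the north bank: 2S 2R)
6. 1 raider ← the south bank.  (the south bank: 3S 2R; the north bank: 2S 1R)
7. 1 settler and 1 raider → the north bank.  (the south bank: 2S 1R; the north bank: 3S 2R)
8. 1 raider ← the south bank.  (the south bank: 2S 2R; the north bank: 3S 1R)
9. 2 raiders → the north bank.  (the south bank: 2S 0R; the north bank: 3S 3R)
10. 1 raider ← the south bank.  (the south bank: 2S 1R; the north bank: 3S 2R)
11. 1 settler and 1 raider → the north bank.  (the south bank: 1S 0R; the north bank: 4S 3R)
12. 1 raider ← the south bank.  (the south bank: 1S 1R; the north bank: 4S 2R)
13. 1 settler and 1 raider → the north bank.  (the south bank: 0S 0R; the north bank: 5S 3R)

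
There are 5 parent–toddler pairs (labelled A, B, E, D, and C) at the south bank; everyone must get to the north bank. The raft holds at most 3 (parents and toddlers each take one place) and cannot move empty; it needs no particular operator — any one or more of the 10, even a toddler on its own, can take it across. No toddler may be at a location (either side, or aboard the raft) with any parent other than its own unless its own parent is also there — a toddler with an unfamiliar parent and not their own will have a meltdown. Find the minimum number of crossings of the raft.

11

Counting alone: each trip to the north bank takes at most 3 across and each return brings at least 1 back, so after t trips out (and t−1 returns) at most 3t − (t−1) of the 10 are across; that first reaches 10 at t = 5, so at least 9 crossings are needed.
The safety rule pushes this higher. Following every safe sequence of crossings, the most of the 10 that can be at the north bank as the raft arrives there on crossing 9 is 9 — never all 10.
So no plan with fewer than 11 crossings exists, and this one achieves 11:
1. parent A and toddler A cross → the north bank.
2. parent A crosses ← the south bank.
3. toddler B, toddler D, and toddler E cross → the north bank.
4. toddler A crosses ← the south bank.
5. parent B, parent D, and parent E cross → the north bank.
6. parent B and toddler B cross ← the south bank.
7. parent A, parent B, and parent C cross → the north bank.
8. toddler E crosses ← the south bank.
9. toddler A and toddler B cross → the north bank.
10. toddler A crosses ← the south bank.
11. toddler A, toddler C, and toddler E cross → the north bank.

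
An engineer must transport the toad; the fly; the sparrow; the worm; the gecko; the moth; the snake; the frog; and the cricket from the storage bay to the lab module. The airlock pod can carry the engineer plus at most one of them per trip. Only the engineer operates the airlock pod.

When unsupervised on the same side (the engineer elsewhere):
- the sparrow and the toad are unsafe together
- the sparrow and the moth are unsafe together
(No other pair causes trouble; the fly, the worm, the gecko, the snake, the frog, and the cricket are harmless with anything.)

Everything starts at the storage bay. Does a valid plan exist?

1. Engineer goes to the lab module with the sparrow.
2. Engineer goes back to the storage bay alone.
3. Engineer goes to the lab module with the toad.
4. Engineer goes back to the storage bay with the sparrow.
5. Engineer goes to the lab module with the moth.
6. Engineer goes back to the storage bay alone.
7. Engineer goes to the lab module with the fly.
8. Engineer goes back to the storage bay alone.
9. Engineer goes to the lab module with the worm.
10. Engineer goes back to the storage bay alone.
11. Engineer goes to the lab module with the gecko.
12. Engineer goes back to the storage bay alone.
13. Engineer goes to the lab module with the snake.
14. Engineer goes back to the storage bay alone.
15. Engineer goes to the lab module with the frog.
16. Engineer goes back to the storage bay alone.
17. Engineer goes to the lab module with the cricket.
18. Engineer goes back to the storage bay alone.
19. Engineer goes to the lab module with the sparrow.

Yes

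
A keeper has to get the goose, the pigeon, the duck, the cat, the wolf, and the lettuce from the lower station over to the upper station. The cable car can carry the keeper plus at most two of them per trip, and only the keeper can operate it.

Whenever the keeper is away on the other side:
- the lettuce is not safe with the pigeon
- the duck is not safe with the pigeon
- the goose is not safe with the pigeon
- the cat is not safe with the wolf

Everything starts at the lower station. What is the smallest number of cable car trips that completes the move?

Counting alone: the keeper can take at most 2 across per trip to the upper station, so moving all 6 needs at least 3 loaded trips out, with a return between consecutive ones — at least 5 crossings.
The safety rule pushes this higher. Following every safe sequence of crossings, the most of the 6 that can be at the upper station as the cable car arrives there on crossing 5 is 5 — never all 6.
So no plan with fewer than 7 crossings exists, and this one achieves 7:
1. Keeper goes to the upper station with the cat and the pigeon.  [the lower station: the duck, the goose, the lettuce, the wolf | the upper station: the cat, the pigeon]
2. Keeper goes back to the lower station alone.  [the lower station: the duck, the goose, the lettuce, the wolf | the upper station: the cat, the pigeon]
3. Keeper goes to the upper station with the goose.  [the lower station: the duck, the lettuce, the wolf | the upper station: the cat, the goose, the pigeon]
4. Keeper goes back to the lower station with the pigeon.  [the lower station: the duck, the lettuce, the pigeon, the wolf | the upper station: the cat, the goose]
5. Keeper goes to the upper station with the duck and the lettuce.  [the lower station: the pigeon, the wolf | the upper station: the cat, the duck, the goose, the lettuce]
6. Keeper goes back to the lower station alone.  [the lower station: the pigeon, the wolf | the upper station: the cat, the duck, the goose, the lettuce]
7. Keeper goes to the upper station with the pigeon and the wolf.  [the lower station: — | the upper station: the cat, the duck, the goose, the lettuce, the pigeon, the wolf]

7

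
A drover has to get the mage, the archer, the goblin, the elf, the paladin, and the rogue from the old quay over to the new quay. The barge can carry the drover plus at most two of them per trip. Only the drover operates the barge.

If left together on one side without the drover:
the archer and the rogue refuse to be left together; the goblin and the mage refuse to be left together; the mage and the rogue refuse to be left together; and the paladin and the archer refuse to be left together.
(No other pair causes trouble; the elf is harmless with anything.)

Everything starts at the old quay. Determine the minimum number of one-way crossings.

Counting alone: the drover can take at most 2 across per trip to the new quay, so moving all 6 needs at least 3 loaded trips out, with a return between consecutive ones — at least 5 crossings.
The safety rule pushes this higher. Following every safe sequence of crossings, the most of the 6 that can be at the new quay as the barge arrives there on crossing 5 is 5 — never all 6.
So no plan with fewer than 7 crossings exists, and this one achieves 7:
1. Drover goes to the new quay with the archer and the mage.  [the old quay: the elf, the goblin, the paladin, the rogue | the new quay: the archer, the mage]
2. Drover goes back to the old quay alone.  [the old quay: the elf, the goblin, the paladin, the rogue | the new quay: the archer, the mage]
3. Drover goes to the new quay with the elf and the goblin.  [the old quay: the paladin, the rogue | the new quay: the archer, the elf, the goblin, the mage]
4. Drover goes back to the old quay with the mage.  [the old quay: the mage, the paladin, the rogue | the new quay: the archer, the elf, the goblin]
5. Drover goes to the new quay with the paladin and the rogue.  [the old quay: the mage | the new quay: the archer, the elf, the goblin, the paladin, the rogue]
6. Drover goes back to the old quay with the archer.  [the old quay: the archer, the mage | the new quay: the elf, the goblin, the paladin, the rogue]
7. Drover goes to the new quay with the archer and the mage.  [the old quay: — | the new quay: the archer, the elf, the goblin, the mage, the paladin, the rogue]

7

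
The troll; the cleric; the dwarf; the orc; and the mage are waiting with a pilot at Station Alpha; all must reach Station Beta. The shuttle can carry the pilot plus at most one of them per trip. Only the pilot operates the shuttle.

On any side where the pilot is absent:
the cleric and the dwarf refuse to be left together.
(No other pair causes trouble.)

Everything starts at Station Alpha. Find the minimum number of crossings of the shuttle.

9

Counting alone: the pilot can take at most 1 across per trip to Station Beta, so moving all 5 needs at least 5 loaded trips out, with a return between consecutive ones — at least 9 crossings.
The plan below uses exactly 9 crossings, so it is optimal:
1. Pilot goes to Station Beta with the cleric.
2. Pilot goes back to Station Alpha alone.
3. Pilot goes to Station Beta with the troll.
4. Pilot goes back to Station Alpha alone.
5. Pilot goes to Station Beta with the orc.
6. Pilot goes back to Station Alpha alone.
7. Pilot goes to Station Beta with the mage.
8. Pilot goes back to Station Alpha alone.
9. Pilot goes to Station Beta with the dwarf.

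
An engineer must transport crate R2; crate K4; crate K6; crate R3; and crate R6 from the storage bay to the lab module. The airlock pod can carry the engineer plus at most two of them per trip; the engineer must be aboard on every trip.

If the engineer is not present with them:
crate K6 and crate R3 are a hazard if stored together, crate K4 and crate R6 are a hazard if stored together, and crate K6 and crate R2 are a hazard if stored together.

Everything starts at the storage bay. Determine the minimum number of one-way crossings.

5

Counting alone: the engineer can take at most 2 across per trip to the lab module, so moving all 5 needs at least 3 loaded trips out, with a return between consecutive ones — at least 5 crossings.
The plan below uses exactly 5 crossings, so it is optimal:
1. Engineer goes to the lab module with crate K4 and crate K6.  [the storage bay: crate R2, crate R3, crate R6 | the lab module: crate K4, crate K6]
2. Engineer goes back to the storage bay alone.  [the storage bay: crate R2, crate R3, crate R6 | the lab module: crate K4, crate K6]
3. Engineer goes to the lab module with crate R2 and crate R3.  [the storage bay: crate R6 | the lab module: crate K4, crate K6, crate R2, crate R3]
4. Engineer goes back to the storage bay with crate K6.  [the storage bay: crate K6, crate R6 | the lab module: crate K4, crate R2, crate R3]
5. Engineer goes to the lab module with crate K6 and crate R6.  [the storage bay: — | the lab module: crate K4, crate K6, crate R2, crate R3, crate R6]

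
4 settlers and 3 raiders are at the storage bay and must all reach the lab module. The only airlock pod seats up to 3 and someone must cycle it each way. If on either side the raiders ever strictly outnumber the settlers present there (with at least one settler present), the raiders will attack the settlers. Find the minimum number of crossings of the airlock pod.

Counting alone: each trip to the lab module takes at most 3 across and each return brings at least 1 back, so after t trips out (and t−1 returns) at most 3t − (t−1) of the 7 are across; that first reaches 7 at t = 3, so at least 5 crossings are needed.
The plan below uses exactly 5 crossings, so it is optimal:
1. 3 raiders → the lab module.  (the storage bay: 4S 0R; the lab module: 0S 3R)
2. 1 raider ← the storage bay.  (the storage bay: 4S 1R; the lab module: 0S 2R)
3. 3 settlers → the lab module.  (the storage bay: 1S 1R; the lab module: 3S 2R)
4. 1 settler ← the storage bay.  (the storage bay: 2S 1R; the lab module: 2S 2R)
5. 2 settlers and 1 raider → the lab module.  (the storage bay: 0S 0R; the lab module: 4S 3R)

5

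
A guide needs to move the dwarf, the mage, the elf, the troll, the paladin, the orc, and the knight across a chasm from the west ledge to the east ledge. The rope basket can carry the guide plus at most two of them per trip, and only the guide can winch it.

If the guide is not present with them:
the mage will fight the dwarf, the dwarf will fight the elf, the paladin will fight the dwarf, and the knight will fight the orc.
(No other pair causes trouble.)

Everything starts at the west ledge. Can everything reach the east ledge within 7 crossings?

Yes

Yes — this plan uses 7 crossings (≤ 7):
1. Guide goes to the east ledge with the dwarf and the orc.
2. Guide goes back to the west ledge alone.
3. Guide goes to the east ledge with the elf and the mage.
4. Guide goes back to the west ledge with the dwarf.
5. Guide goes to the east ledge with the paladin and the troll.
6. Guide goes back to the west ledge alone.
7. Guide goes to the east ledge with the dwarf and the knight.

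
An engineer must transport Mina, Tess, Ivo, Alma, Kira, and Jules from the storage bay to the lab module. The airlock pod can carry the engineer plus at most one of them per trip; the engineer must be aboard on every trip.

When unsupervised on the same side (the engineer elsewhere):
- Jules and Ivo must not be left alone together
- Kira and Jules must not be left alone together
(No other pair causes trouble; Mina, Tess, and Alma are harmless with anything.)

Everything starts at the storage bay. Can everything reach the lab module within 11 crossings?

Counting alone: the engineer can take at most 1 across per trip to the lab module, so moving all 6 needs at least 6 loaded trips out, with a return between consecutive ones — at least 11 crossings.
The safety rule pushes this higher. Following every safe sequence of crossings, the most of the 6 that can be at the lab module as the airlock pod arrives there on crossing 11 is 5 — never all 6.
So the move cannot be finished within 11 crossings. (The shortest complete plan takes 13:)
1. Engineer goes to the lab module with Jules.  [the storage bay: Alma, Ivo, Kira, Mina, Tess | the lab module: Jules]
2. Engineer goes back to the storage bay alone.  [the storage bay: Alma, Ivo, Kira, Mina, Tess | the lab module: Jules]
3. Engineer goes to the lab module with Mina.  [the storage bay: Alma, Ivo, Kira, Tess | the lab module: Jules, Mina]
4. Engineer goes back to the storage bay alone.  [the storage bay: Alma, Ivo, Kira, Tess | the lab module: Jules, Mina]
5. Engineer goes to the lab module with Tess.  [the storage bay: Alma, Ivo, Kira | the lab module: Jules, Mina, Tess]
6. Engineer goes back to the storage bay alone.  [the storage bay: Alma, Ivo, Kira | the lab module: Jules, Mina, Tess]
7. Engineer goes to the lab module with Ivo.  [the storage bay: Alma, Kira | the lab module: Ivo, Jules, Mina, Tess]
8. Engineer goes back to the storage bay with Jules.  [the storage bay: Alma, Jules, Kira | the lab module: Ivo, Mina, Tess]
9. Engineer goes to the lab module with Kira.  [the storage bay: Alma, Jules | the lab module: Ivo, Kira, Mina, Tess]
10. Engineer goes back to the storage bay alone.  [the storage bay: Alma, Jules | the lab module: Ivo, Kira, Mina, Tess]
11. Engineer goes to the lab module with Alma.  [the storage bay: Jules | the lab module: Alma, Ivo, Kira, Mina, Tess]
12. Engineer goes back to the storage bay alone.  [the storage bay: Jules | the lab module: Alma, Ivo, Kira, Mina, Tess]
13. Engineer goes to the lab module with Jules.  [the storage bay: — | the lab module: Alma, Ivo, Jules, Kira, Mina, Tess]

No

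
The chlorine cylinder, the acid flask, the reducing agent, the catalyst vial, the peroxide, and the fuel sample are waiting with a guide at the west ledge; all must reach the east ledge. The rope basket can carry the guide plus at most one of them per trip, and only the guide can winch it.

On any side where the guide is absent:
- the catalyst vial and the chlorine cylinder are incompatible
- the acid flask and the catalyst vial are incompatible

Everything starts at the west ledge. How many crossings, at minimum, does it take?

Counting alone: the guide can take at most 1 across per trip to the east ledge, so moving all 6 needs at least 6 loaded trips out, with a return between consecutive ones — at least 11 crossings.
The safety rule pushes this higher. Following every safe sequence of crossings, the most of the 6 that can be at the east ledge as the rope basket arrives there on crossing 11 is 5 — never all 6.
So no plan with fewer than 13 crossings exists, and this one achieves 13:
1. Guide goes to the east ledge with the catalyst vial.  [the west ledge: the acid flask, the chlorine cylinder, the fuel sample, the peroxide, the reducing agent | the east ledge: the catalyst vial]
2. Guide goes back to the west ledge alone.  [the west ledge: the acid flask, the chlorine cylinder, the fuel sample, the peroxide, the reducing agent | the east ledge: the catalyst vial]
3. Guide goes to the east ledge with the chlorine cylinder.  [the west ledge: the acid flask, the fuel sample, the peroxide, the reducing agent | the east ledge: the catalyst vial, the chlorine cylinder]
4. Guide goes back to the west ledge with the catalyst vial.  [the west ledge: the acid flask, the catalyst vial, the fuel sample, the peroxide, the reducing agent | the east ledge: the chlorine cylinder]
5. Guide goes to the east ledge with the acid flask.  [the west ledge: the catalyst vial, the fuel sample, the peroxide, the reducing agent | the east ledge: the acid flask, the chlorine cylinder]
6. Guide goes back to the west ledge alone.  [the west ledge: the catalyst vial, the fuel sample, the peroxide, the reducing agent | the east ledge: the acid flask, the chlorine cylinder]
7. Guide goes to the east ledge with the reducing agent.  [the west ledge: the catalyst vial, the fuel sample, the peroxide | the east ledge: the acid flask, the chlorine cylinder, the reducing agent]
8. Guide goes back to the west ledge alone.  [the west ledge: the catalyst vial, the fuel sample, the peroxide | the east ledge: the acid flask, the chlorine cylinder, the reducing agent]
9. Guide goes to the east ledge with the peroxide.  [the west ledge: the catalyst vial, the fuel sample | the east ledge: the acid flask, the chlorine cylinder, the peroxide, the reducing agent]
10. Guide goes back to the west ledge alone.  [the west ledge: the catalyst vial, the fuel sample | the east ledge: the acid flask, the chlorine cylinder, the peroxide, the reducing agent]
11. Guide goes to the east ledge with the fuel sample.  [the west ledge: the catalyst vial | the east ledge: the acid flask, the chlorine cylinder, the fuel sample, the peroxide, the reducing agent]
12. Guide goes back to the west ledge alone.  [the west ledge: the catalyst vial | the east ledge: the acid flask, the chlorine cylinder, the fuel sample, the peroxide, the reducing agent]
13. Guide goes to the east ledge with the catalyst vial.  [the west ledge: — | the east ledge: the acid flask, the catalyst vial, the chlorine cylinder, the fuel sample, the peroxide, the reducing agent]

13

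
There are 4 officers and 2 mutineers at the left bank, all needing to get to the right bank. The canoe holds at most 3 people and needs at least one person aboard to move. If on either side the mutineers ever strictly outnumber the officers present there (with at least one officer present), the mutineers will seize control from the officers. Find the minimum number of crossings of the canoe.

Counting alone: each trip to the right bank takes at most 3 across and each return brings at least 1 back, so after t trips out (and t−1 returns) at most 3t − (t−1) of the 6 are across; that first reaches 6 at t = 3, so at least 5 crossings are needed.
The plan below uses exactly 5 crossings, so it is optimal:
1. 2 mutineers → the right bank.  (the left bank: 4O 0M; the right bank: 0O 2M)
2. 1 mutineer ← the left bank.  (the left bank: 4O 1M; the right bank: 0O 1M)
3. 2 officers and 1 mutineer → the right bank.  (the left bank: 2O 0M; the right bank: 2O 2M)
4. 1 mutineer ← the left bank.  (the left bank: 2O 1M; the right bank: 2O 1M)
5. 2 officers and 1 mutineer → the right bank.  (the left bank: 0O 0M; the right bank: 4O 2M)

5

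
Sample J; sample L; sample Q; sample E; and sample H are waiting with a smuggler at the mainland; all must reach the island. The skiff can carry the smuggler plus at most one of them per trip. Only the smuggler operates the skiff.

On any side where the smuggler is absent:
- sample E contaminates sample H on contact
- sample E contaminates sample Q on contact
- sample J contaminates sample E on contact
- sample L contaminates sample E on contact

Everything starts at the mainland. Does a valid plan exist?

Following every safe sequence of crossings from the start, the most of the 5 that can be at the island as the skiff arrives there on crossings 1, 3 is 1, 2 respectively; the best ever achieved is 2 of 5.
From crossing 5 on, no configuration arises that was not already reachable earlier: only 11 distinct safe configurations (who is on which side, and where the skiff is) can ever be reached, none of them has everyone across, and every continuation just revisits them. So no valid plan exists.

No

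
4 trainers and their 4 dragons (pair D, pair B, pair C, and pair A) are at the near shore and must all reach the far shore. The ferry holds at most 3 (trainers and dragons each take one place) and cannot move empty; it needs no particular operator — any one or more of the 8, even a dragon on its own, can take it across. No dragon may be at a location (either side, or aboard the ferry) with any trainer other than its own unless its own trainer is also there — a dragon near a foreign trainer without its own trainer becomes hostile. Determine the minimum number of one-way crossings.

Counting alone: each trip to the far shore takes at most 3 across and each return brings at least 1 back, so after t trips out (and t−1 returns) at most 3t − (t−1) of the 8 are across; that first reaches 8 at t = 4, so at least 7 crossings are needed.
The safety rule pushes this higher. Following every safe sequence of crossings, the most of the 8 that can be at the far shore as the ferry arrives there on crossing 7 is 7 — never all 8.
So no plan with fewer than 9 crossings exists, and this one achieves 9:
1. dragon D and trainer D cross → the far shore.
2. trainer D crosses ← the near shore.
3. dragon B, trainer B, and trainer D cross → the far shore.
4. dragon D and trainer D cross ← the near shore.
5. trainer A, trainer C, and trainer D cross → the far shore.
6. dragon B crosses ← the near shore.
7. dragon B and dragon D cross → the far shore.
8. dragon D crosses ← the near shore.
9. dragon A, dragon C, and dragon D cross → the far shore.

9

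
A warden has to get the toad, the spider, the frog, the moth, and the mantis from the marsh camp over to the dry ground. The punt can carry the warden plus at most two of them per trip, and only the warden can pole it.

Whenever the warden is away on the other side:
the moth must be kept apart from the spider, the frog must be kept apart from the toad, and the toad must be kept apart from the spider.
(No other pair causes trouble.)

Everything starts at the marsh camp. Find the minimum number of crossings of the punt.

5

Counting alone: the warden can take at most 2 across per trip to the dry ground, so moving all 5 needs at least 3 loaded trips out, with a return between consecutive ones — at least 5 crossings.
The plan below uses exactly 5 crossings, so it is optimal:
1. Warden goes to the dry ground with the spider and the toad.  [the marsh camp: the frog, the mantis, the moth | the dry ground: the spider, the toad]
2. Warden goes back to the marsh camp with the toad.  [the marsh camp: the frog, the mantis, the moth, the toad | the dry ground: the spider]
3. Warden goes to the dry ground with the frog and the mantis.  [the marsh camp: the moth, the toad | the dry ground: the frog, the mantis, the spider]
4. Warden goes back to the marsh camp alone.  [the marsh camp: the moth, the toad | the dry ground: the frog, the mantis, the spider]
5. Warden goes to the dry ground with the moth and the toad.  [the marsh camp: — | the dry ground: the frog, the mantis, the moth, the spider, the toad]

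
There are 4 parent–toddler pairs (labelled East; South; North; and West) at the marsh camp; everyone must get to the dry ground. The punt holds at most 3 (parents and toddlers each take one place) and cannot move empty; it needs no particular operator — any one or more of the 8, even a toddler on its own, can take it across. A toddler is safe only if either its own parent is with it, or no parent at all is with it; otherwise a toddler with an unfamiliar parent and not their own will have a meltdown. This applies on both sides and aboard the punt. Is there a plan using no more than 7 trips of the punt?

Counting alone: each trip to the dry ground takes at most 3 across and each return brings at least 1 back, so after t trips out (and t−1 returns) at most 3t − (t−1) of the 8 are across; that first reaches 8 at t = 4, so at least 7 crossings are needed.
The safety rule pushes this higher. Following every safe sequence of crossings, the most of the 8 that can be at the dry ground as the punt arrives there on crossing 7 is 7 — never all 8.
So the move cannot be finished within 7 crossings. (The shortest complete plan takes 9:)
1. parent East and toddler East cross → the dry ground.
2. parent East crosses ← the marsh camp.
3. parent East, parent South, and toddler South cross → the dry ground.
4. parent East and toddler East cross ← the marsh camp.
5. parent East, parent North, and parent West cross → the dry ground.
6. toddler South crosses ← the marsh camp.
7. toddler East and toddler South cross → the dry ground.
8. toddler East crosses ← the marsh camp.
9. toddler East, toddler North, and toddler West cross → the dry ground.

No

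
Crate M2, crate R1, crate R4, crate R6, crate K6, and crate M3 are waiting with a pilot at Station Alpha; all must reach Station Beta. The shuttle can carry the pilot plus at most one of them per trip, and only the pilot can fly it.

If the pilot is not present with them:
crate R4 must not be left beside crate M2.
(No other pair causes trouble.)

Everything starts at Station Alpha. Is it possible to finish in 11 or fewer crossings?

Yes — this plan uses 11 crossings (≤ 11):
1. Pilot goes to Station Beta with crate M2.
2. Pilot goes back to Station Alpha alone.
3. Pilot goes to Station Beta with crate R1.
4. Pilot goes back to Station Alpha alone.
5. Pilot goes to Station Beta with crate R6.
6. Pilot goes back to Station Alpha alone.
7. Pilot goes to Station Beta with crate K6.
8. Pilot goes back to Station Alpha alone.
9. Pilot goes to Station Beta with crate M3.
10. Pilot goes back to Station Alpha alone.
11. Pilot goes to Station Beta with crate R4.

Yes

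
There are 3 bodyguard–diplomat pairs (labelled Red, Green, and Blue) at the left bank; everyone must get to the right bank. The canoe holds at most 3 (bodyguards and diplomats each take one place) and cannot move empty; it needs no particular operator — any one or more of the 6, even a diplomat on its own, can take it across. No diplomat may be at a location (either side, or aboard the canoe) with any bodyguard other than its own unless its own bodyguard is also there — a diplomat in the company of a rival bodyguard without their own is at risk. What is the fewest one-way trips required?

5

Counting alone: each trip to the right bank takes at most 3 across and each return brings at least 1 back, so after t trips out (and t−1 returns) at most 3t − (t−1) of the 6 are across; that first reaches 6 at t = 3, so at least 5 crossings are needed.
The plan below uses exactly 5 crossings, so it is optimal:
1. bodyguard Red and diplomat Red cross → the right bank.
2. bodyguard Red crosses ← the left bank.
3. bodyguard Blue, bodyguard Green, and bodyguard Red cross → the right bank.
4. diplomat Red crosses ← the left bank.
5. diplomat Blue, diplomat Green, and diplomat Red cross → the right bank.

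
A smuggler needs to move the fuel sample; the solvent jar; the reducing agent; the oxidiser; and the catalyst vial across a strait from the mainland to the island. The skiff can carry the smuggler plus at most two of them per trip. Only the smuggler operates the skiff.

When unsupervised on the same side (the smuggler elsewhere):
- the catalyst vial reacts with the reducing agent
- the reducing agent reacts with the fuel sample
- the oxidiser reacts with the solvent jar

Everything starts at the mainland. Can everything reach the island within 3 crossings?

Counting alone: the smuggler can take at most 2 across per trip to the island, so moving all 5 needs at least 3 loaded trips out, with a return between consecutive ones — at least 5 crossings.
Since 3 < 5, 3 crossings cannot be enough. (The shortest complete plan in fact takes 5:)
1. Smuggler goes to the island with the reducing agent and the solvent jar.
2. Smuggler goes back to the mainland alone.
3. Smuggler goes to the island with the catalyst vial and the fuel sample.
4. Smuggler goes back to the mainland with the reducing agent.
5. Smuggler goes to the island with the oxidiser and the reducing agent.

No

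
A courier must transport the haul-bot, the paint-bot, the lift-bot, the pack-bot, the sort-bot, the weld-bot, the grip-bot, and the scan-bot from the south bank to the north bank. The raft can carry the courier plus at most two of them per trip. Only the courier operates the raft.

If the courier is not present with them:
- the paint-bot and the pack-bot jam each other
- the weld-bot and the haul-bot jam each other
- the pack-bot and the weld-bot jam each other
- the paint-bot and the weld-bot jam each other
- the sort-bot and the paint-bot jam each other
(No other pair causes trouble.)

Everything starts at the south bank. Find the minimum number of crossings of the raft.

13

Counting alone: the courier can take at most 2 across per trip to the north bank, so moving all 8 needs at least 4 loaded trips out, with a return between consecutive ones — at least 7 crossings.
The safety rule pushes this higher. Following every safe sequence of crossings, the most of the 8 that can be at the north bank as the raft arrives there on crossings 7, 9, 11 is 5, 6, 7 respectively — never all 8.
So no plan with fewer than 13 crossings exists, and this one achieves 13:
1. Courier goes to the north bank with the paint-bot and the weld-bot.  [the south bank: the grip-bot, the haul-bot, the lift-bot, the pack-bot, the scan-bot, the sort-bot | the north bank: the paint-bot, the weld-bot]
2. Courier goes back to the south bank with the paint-bot.  [the south bank: the grip-bot, the haul-bot, the lift-bot, the pack-bot, the paint-bot, the scan-bot, the sort-bot | the north bank: the weld-bot]
3. Courier goes to the north bank with the haul-bot and the paint-bot.  [the south bank: the grip-bot, the lift-bot, the pack-bot, the scan-bot, the sort-bot | the north bank: the haul-bot, the paint-bot, the weld-bot]
4. Courier goes back to the south bank with the weld-bot.  [the south bank: the grip-bot, the lift-bot, the pack-bot, the scan-bot, the sort-bot, the weld-bot | the north bank: the haul-bot, the paint-bot]
5. Courier goes to the north bank with the lift-bot and the pack-bot.  [the south bank: the grip-bot, the scan-bot, the sort-bot, the weld-bot | the north bank: the haul-bot, the lift-bot, the pack-bot, the paint-bot]
6. Courier goes back to the south bank with the paint-bot.  [the south bank: the grip-bot, the paint-bot, the scan-bot, the sort-bot, the weld-bot | the north bank: the haul-bot, the lift-bot, the pack-bot]
7. Courier goes to the north bank with the paint-bot and the sort-bot.  [the south bank: the grip-bot, the scan-bot, the weld-bot | the north bank: the haul-bot, the lift-bot, the pack-bot, the paint-bot, the sort-bot]
8. Courier goes back to the south bank with the paint-bot.  [the south bank: the grip-bot, the paint-bot, the scan-bot, the weld-bot | the north bank: the haul-bot, the lift-bot, the pack-bot, the sort-bot]
9. Courier goes to the north bank with the grip-bot and the paint-bot.  [the south bank: the scan-bot, the weld-bot | the north bank: the grip-bot, the haul-bot, the lift-bot, the pack-bot, the paint-bot, the sort-bot]
10. Courier goes back to the south bank with the paint-bot.  [the south bank: the paint-bot, the scan-bot, the weld-bot | the north bank: the grip-bot, the haul-bot, the lift-bot, the pack-bot, the sort-bot]
11. Courier goes to the north bank with the paint-bot and the scan-bot.  [the south bank: the weld-bot | the north bank: the grip-bot, the haul-bot, the lift-bot, the pack-bot, the paint-bot, the scan-bot, the sort-bot]
12. Courier goes back to the south bank with the paint-bot.  [the south bank: the paint-bot, the weld-bot | the north bank: the grip-bot, the haul-bot, the lift-bot, the pack-bot, the scan-bot, the sort-bot]
13. Courier goes to the north bank with the paint-bot and the weld-bot.  [the south bank: — | the north bank: the grip-bot, the haul-bot, the lift-bot, the pack-bot, the paint-bot, the scan-bot, the sort-bot, the weld-bot]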